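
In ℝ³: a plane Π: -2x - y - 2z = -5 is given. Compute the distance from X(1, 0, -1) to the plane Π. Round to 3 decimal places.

n·X − d = (-2)·(1) + (-1)·(0) + (-2)·(-1) − (-5) = 5; |n| = √9.
Distance = |5| / √9 = 5/√9 ≈ 1.667.

1.667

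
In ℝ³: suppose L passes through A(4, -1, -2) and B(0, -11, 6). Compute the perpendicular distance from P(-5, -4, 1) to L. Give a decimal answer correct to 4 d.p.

A direction vector for L is B − A = (-4, -10, 8).
Taking (4, -1, -2) on L with direction v = (-4, -10, 8): w = P − (4, -1, -2) = (-9, -3, 3), and w × v = (6, 60, 78).
Distance = |w × v| / |v| = √9720 / √180 ≈ 7.3485.

7.3485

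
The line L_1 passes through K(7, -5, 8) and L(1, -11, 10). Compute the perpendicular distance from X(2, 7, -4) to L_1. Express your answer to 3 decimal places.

15.990

A direction vector for L_1 is L − K = (-6, -6, 2).
Taking (7, -5, 8) on L_1 with direction v = (-6, -6, 2): w = X − (7, -5, 8) = (-5, 12, -12), and w × v = (-48, 82, 102).
Distance = |w × v| / |v| = √19432 / √76 ≈ 15.990.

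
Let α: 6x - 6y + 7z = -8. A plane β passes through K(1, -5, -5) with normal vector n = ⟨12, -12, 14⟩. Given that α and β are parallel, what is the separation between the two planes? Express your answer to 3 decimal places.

0.818

β: n·r = n·K gives 12x - 12y + 14z = 2.
Rescale β by 1/2: 6x - 6y + 7z = 1. Then distance = |-8 − 1| / √121 ≈ 0.818.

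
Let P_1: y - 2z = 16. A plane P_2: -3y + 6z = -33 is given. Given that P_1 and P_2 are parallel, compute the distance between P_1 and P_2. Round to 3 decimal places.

Rescale P_2 by 1/(-3): y - 2z = 11. Then distance = |16 − 11| / √5 ≈ 2.236.

2.236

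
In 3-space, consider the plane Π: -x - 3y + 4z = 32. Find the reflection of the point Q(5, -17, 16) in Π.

(11, 1, -8)

λ = (n·Q − d)/|n|² = (110 − 32)/26 = 3.
Reflection = Q − 2λn = (5, -17, 16) − 6·(-1, -3, 4) = (11, 1, -8).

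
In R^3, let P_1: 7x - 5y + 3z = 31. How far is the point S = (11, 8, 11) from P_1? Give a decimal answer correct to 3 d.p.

n·S − d = (7)·(11) + (-5)·(8) + (3)·(11) − 31 = 39; |n| = √83.
Distance = |39| / √83 = 39/√83 ≈ 4.281.

4.281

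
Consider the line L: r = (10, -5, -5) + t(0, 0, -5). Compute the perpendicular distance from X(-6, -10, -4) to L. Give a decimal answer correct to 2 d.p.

Taking (10, -5, -5) on L with direction v = (0, 0, -5): w = X − (10, -5, -5) = (-16, -5, 1), and w × v = (25, -80, 0).
Distance = |w × v| / |v| = √7025 / √25 ≈ 16.76.

16.76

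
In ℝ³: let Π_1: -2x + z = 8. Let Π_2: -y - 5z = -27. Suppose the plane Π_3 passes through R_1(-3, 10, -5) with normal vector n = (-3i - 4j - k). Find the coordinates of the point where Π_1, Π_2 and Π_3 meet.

Π_3: n·r = n·R_1 gives -3x - 4y - z = -26.
Solving the 3×3 linear system -2x + z = 8, -y - 5z = -27, -3x - 4y - z = -26 (e.g. by elimination or Cramer's rule, determinant = 35) gives (-2, 7, 4).

(-2, 7, 4)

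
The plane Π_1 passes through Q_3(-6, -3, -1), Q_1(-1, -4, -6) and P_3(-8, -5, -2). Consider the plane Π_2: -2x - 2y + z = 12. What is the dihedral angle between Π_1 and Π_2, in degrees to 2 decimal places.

Q_3Q_1 = (5, -1, -5), Q_3P_3 = (-2, -2, -1); a normal to Π_1 is Q_3Q_1 × Q_3P_3 = (-9, 15, -12).
Using Q_3: Π_1 has equation -9x + 15y - 12z = 21.
cos θ = |n₁·n₂| / (|n₁||n₂|) = |-24| / (√450 · √9).
θ = arccos(0.37712) ≈ 67.84°.

67.84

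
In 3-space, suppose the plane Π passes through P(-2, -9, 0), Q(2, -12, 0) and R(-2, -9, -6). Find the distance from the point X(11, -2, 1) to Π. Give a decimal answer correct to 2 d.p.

PQ = (4, -3, 0), PR = (0, 0, -6); a normal to Π is PQ × PR = (18, 24, 0).
Using P: Π has equation 18x + 24y = -252.
n·X − d = (18)·(11) + (24)·(-2) + (0)·(1) − (-252) = 402; |n| = √900.
Distance = |402| / √900 = 402/√900 ≈ 13.40.

13.40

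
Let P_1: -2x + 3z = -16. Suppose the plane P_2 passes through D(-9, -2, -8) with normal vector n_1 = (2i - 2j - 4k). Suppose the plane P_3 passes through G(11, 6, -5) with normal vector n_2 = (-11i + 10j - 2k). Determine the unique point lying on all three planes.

(5, 0, -2)

P_2: n_1·r = n_1·D gives 2x - 2y - 4z = 18.
P_3: n_2·r = n_2·G gives -11x + 10y - 2z = -51.
Solving the 3×3 linear system -2x + 3z = -16, 2x - 2y - 4z = 18, -11x + 10y - 2z = -51 (e.g. by elimination or Cramer's rule, determinant = -94) gives (5, 0, -2).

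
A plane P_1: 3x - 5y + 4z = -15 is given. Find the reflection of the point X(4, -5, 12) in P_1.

(-8, 15, -4)

λ = (n·X − d)/|n|² = (85 − (-15))/50 = 2.
Reflection = X − 2λn = (4, -5, 12) − 4·(3, -5, 4) = (-8, 15, -4).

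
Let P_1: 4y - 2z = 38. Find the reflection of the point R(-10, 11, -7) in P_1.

(-10, 3, -3)

λ = (n·R − d)/|n|² = (58 − 38)/20 = 1.
Reflection = R − 2λn = (-10, 11, -7) − 2·(0, 4, -2) = (-10, 3, -3).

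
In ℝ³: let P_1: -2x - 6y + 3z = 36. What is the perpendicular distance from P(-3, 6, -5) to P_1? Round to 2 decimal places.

n·P − d = (-2)·(-3) + (-6)·(6) + (3)·(-5) − 36 = -81; |n| = √49.
Distance = |-81| / √49 = 81/√49 ≈ 11.57.

11.57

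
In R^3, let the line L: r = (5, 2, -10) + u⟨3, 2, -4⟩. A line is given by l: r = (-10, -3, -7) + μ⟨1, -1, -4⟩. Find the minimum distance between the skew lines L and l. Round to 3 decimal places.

Common perpendicular direction n = (3, 2, -4) × (1, -1, -4) = (-12, 8, -5).
With w = (-10, -3, -7) − (5, 2, -10) = (-15, -5, 3), w · n = 125.
Distance = |w · n| / |n| = |125| / √233 ≈ 8.189.

8.189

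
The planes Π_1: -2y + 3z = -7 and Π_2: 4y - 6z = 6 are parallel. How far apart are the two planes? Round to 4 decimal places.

1.1094

Rescale Π_2 by 1/(-2): -2y + 3z = -3. Then distance = |-7 − (-3)| / √13 ≈ 1.1094.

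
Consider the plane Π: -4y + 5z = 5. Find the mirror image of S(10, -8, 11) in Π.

(10, 8, -9)

λ = (n·S − d)/|n|² = (87 − 5)/41 = 2.
Reflection = S − 2λn = (10, -8, 11) − 4·(0, -4, 5) = (10, 8, -9).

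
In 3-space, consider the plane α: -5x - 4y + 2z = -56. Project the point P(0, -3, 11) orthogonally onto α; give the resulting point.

(10, 5, 7)

Foot = P − λn with λ = (n·P − d)/|n|² = (34 − (-56))/45 = 2.
Foot = (0, -3, 11) − 2·(-5, -4, 2) = (10, 5, 7).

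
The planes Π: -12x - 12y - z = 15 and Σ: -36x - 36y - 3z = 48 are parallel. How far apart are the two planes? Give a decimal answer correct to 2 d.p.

0.06

Rescale Σ by 1/3: -12x - 12y - z = 16. Then distance = |15 − 16| / √289 ≈ 0.06.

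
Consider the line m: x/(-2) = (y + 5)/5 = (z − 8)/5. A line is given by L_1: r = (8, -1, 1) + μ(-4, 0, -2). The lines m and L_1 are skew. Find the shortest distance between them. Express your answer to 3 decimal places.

m has direction (-2, 5, 5) through (0, -5, 8).
Common perpendicular direction n = (-2, 5, 5) × (-4, 0, -2) = (-10, -24, 20).
With w = (8, -1, 1) − (0, -5, 8) = (8, 4, -7), w · n = -316.
Distance = |w · n| / |n| = |-316| / √1076 ≈ 9.633.

9.633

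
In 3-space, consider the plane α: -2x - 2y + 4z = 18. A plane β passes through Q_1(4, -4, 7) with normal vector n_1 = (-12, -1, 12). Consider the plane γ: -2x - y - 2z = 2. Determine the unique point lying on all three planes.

β: n_1·r = n_1·Q_1 gives -12x - y + 12z = 40.
Solving the 3×3 linear system -2x - 2y + 4z = 18, -12x - y + 12z = 40, -2x - y - 2z = 2 (e.g. by elimination or Cramer's rule, determinant = 108) gives (-1, -4, 2).

(-1, -4, 2)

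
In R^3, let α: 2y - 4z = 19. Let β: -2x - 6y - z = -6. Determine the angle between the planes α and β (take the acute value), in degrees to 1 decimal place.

cos θ = |n₁·n₂| / (|n₁||n₂|) = |-8| / (√20 · √41).
θ = arccos(0.27937) ≈ 73.8°.

73.8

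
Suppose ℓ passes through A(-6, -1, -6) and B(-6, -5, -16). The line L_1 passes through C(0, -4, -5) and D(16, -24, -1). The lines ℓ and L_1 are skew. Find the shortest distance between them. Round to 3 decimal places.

A direction vector for ℓ is B − A = (0, -4, -10).
A direction vector for L_1 is D − C = (16, -20, 4).
Common perpendicular direction n = (0, -4, -10) × (16, -20, 4) = (-216, -160, 64).
With w = (0, -4, -5) − (-6, -1, -6) = (6, -3, 1), w · n = -752.
Distance = |w · n| / |n| = |-752| / √76352 ≈ 2.721.

2.721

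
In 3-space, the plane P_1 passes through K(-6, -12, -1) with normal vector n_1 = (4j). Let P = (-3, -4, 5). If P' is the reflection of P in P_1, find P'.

(-3, -20, 5)

P_1: n_1·r = n_1·K gives 4y = -48.
λ = (n·P − d)/|n|² = (-16 − (-48))/16 = 2.
Reflection = P − 2λn = (-3, -4, 5) − 4·(0, 4, 0) = (-3, -20, 5).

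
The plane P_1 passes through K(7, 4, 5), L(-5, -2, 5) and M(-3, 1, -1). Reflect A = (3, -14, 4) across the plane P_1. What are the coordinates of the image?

(-9, 10, 12)

KL = (-12, -6, 0), KM = (-10, -3, -6); a normal to P_1 is KL × KM = (36, -72, -24).
Using K: P_1 has equation 36x - 72y - 24z = -156.
λ = (n·A − d)/|n|² = (1020 − (-156))/7056 = 1/6.
Reflection = A − 2λn = (3, -14, 4) − (1/3)·(36, -72, -24) = (-9, 10, 12).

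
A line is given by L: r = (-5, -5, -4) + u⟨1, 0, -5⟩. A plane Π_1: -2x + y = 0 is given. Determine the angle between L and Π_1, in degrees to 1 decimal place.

10.1

sin θ = |n·v| / (|n||v|) = |-2| / (√5 · √26) = 0.17541.
θ ≈ 10.1°.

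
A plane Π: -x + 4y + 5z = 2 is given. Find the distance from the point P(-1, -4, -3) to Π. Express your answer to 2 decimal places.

4.94

n·P − d = (-1)·(-1) + (4)·(-4) + (5)·(-3) − 2 = -32; |n| = √42.
Distance = |-32| / √42 = 32/√42 ≈ 4.94.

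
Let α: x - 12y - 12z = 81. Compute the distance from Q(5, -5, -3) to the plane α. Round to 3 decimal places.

n·Q − d = (1)·(5) + (-12)·(-5) + (-12)·(-3) − 81 = 20; |n| = √289.
Distance = |20| / √289 = 20/√289 ≈ 1.176.

1.176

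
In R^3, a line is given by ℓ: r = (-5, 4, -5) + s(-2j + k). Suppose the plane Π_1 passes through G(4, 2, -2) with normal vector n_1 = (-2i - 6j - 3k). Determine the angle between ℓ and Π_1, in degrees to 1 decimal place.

Π_1: n_1·r = n_1·G gives -2x - 6y - 3z = -14.
sin θ = |n·v| / (|n||v|) = |9| / (√49 · √5) = 0.57499.
θ ≈ 35.1°.

35.1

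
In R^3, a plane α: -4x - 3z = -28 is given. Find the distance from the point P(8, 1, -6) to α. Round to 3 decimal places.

n·P − d = (-4)·(8) + (0)·(1) + (-3)·(-6) − (-28) = 14; |n| = √25.
Distance = |14| / √25 = 14/√25 ≈ 2.800.

2.800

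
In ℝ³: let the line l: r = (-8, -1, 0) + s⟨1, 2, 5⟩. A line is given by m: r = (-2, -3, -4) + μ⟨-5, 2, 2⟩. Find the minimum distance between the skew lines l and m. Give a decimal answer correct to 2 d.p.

1.00

Common perpendicular direction n = (1, 2, 5) × (-5, 2, 2) = (-6, -27, 12).
With w = (-2, -3, -4) − (-8, -1, 0) = (6, -2, -4), w · n = -30.
Distance = |w · n| / |n| = |-30| / √909 ≈ 1.00.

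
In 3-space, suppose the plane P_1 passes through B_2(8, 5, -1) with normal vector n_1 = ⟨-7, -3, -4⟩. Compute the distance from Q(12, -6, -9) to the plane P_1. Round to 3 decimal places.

P_1: n_1·r = n_1·B_2 gives -7x - 3y - 4z = -67.
n·Q − d = (-7)·(12) + (-3)·(-6) + (-4)·(-9) − (-67) = 37; |n| = √74.
Distance = |37| / √74 = 37/√74 ≈ 4.301.

4.301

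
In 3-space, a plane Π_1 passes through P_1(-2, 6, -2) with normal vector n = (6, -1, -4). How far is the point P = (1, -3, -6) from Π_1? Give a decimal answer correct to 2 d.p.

5.91

Π_1: n·r = n·P_1 gives 6x - y - 4z = -10.
n·P − d = (6)·(1) + (-1)·(-3) + (-4)·(-6) − (-10) = 43; |n| = √53.
Distance = |43| / √53 = 43/√53 ≈ 5.91.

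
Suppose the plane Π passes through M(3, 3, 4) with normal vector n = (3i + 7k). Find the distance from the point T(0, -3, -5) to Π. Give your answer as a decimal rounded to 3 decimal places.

Π: n·r = n·M gives 3x + 7z = 37.
n·T − d = (3)·(0) + (0)·(-3) + (7)·(-5) − 37 = -72; |n| = √58.
Distance = |-72| / √58 = 72/√58 ≈ 9.454.

9.454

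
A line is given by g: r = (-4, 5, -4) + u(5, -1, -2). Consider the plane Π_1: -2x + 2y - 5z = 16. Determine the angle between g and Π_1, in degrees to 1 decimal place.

3.6

sin θ = |n·v| / (|n||v|) = |-2| / (√33 · √30) = 0.06356.
θ ≈ 3.6°.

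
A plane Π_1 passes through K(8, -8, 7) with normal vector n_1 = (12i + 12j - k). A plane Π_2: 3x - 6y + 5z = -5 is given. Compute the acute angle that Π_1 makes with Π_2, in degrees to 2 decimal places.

73.25

Π_1: n_1·r = n_1·K gives 12x + 12y - z = -7.
cos θ = |n₁·n₂| / (|n₁||n₂|) = |-41| / (√289 · √70).
θ = arccos(0.28826) ≈ 73.25°.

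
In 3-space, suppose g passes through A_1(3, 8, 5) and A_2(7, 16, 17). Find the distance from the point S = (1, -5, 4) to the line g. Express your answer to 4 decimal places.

10.2644

A direction vector for g is A_2 − A_1 = (4, 8, 12).
Taking (3, 8, 5) on g with direction v = (4, 8, 12): w = S − (3, 8, 5) = (-2, -13, -1), and w × v = (-148, 20, 36).
Distance = |w × v| / |v| = √23600 / √224 ≈ 10.2644.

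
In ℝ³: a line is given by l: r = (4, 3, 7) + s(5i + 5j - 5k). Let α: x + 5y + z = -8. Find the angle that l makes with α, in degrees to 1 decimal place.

sin θ = |n·v| / (|n||v|) = |25| / (√27 · √75) = 0.55556.
θ ≈ 33.7°.

33.7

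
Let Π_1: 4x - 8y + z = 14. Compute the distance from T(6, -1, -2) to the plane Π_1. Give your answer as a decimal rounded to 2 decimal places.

1.78

n·T − d = (4)·(6) + (-8)·(-1) + (1)·(-2) − 14 = 16; |n| = √81.
Distance = |16| / √81 = 16/√81 ≈ 1.78.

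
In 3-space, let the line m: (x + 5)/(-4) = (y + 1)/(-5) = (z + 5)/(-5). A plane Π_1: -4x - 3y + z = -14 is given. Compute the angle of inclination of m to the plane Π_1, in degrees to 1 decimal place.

38.9

m has direction (-4, -5, -5) through (-5, -1, -5).
sin θ = |n·v| / (|n||v|) = |26| / (√26 · √66) = 0.62765.
θ ≈ 38.9°.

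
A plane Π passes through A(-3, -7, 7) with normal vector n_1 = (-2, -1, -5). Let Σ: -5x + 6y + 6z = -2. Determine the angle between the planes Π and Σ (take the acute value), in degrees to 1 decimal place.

Π: n_1·r = n_1·A gives -2x - y - 5z = -22.
cos θ = |n₁·n₂| / (|n₁||n₂|) = |-26| / (√30 · √97).
θ = arccos(0.48198) ≈ 61.2°.

61.2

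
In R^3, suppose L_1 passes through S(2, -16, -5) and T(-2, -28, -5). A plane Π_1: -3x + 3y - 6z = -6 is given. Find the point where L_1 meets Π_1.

(5, -7, -5)

A direction vector for L_1 is T − S = (-4, -12, 0).
Substitute r = (2, -16, -5) + t(-4, -12, 0) into the plane: -24 + (-24)t = -6, so t = -3/4.
Intersection: (2, -16, -5) + (-3/4)·(-4, -12, 0) = (5, -7, -5).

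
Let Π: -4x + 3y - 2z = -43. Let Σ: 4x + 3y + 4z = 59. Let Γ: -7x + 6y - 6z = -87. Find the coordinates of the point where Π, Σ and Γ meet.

Solving the 3×3 linear system -4x + 3y - 2z = -43, 4x + 3y + 4z = 59, -7x + 6y - 6z = -87 (e.g. by elimination or Cramer's rule, determinant = 66) gives (9, 1, 5).

(9, 1, 5)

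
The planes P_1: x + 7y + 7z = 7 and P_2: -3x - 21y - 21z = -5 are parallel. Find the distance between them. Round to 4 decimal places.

0.5360

Rescale P_2 by 1/(-3): x + 7y + 7z = 5/3. Then distance = |7 − (5/3)| / √99 ≈ 0.5360.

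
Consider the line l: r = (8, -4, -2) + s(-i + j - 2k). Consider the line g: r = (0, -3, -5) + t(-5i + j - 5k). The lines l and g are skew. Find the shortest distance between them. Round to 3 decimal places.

Common perpendicular direction n = (-1, 1, -2) × (-5, 1, -5) = (-3, 5, 4).
With w = (0, -3, -5) − (8, -4, -2) = (-8, 1, -3), w · n = 17.
Distance = |w · n| / |n| = |17| / √50 ≈ 2.404.

2.404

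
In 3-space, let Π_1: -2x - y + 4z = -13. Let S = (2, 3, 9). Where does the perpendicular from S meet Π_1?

Foot = S − λn with λ = (n·S − d)/|n|² = (29 − (-13))/21 = 2.
Foot = (2, 3, 9) − 2·(-2, -1, 4) = (6, 5, 1).

(6, 5, 1)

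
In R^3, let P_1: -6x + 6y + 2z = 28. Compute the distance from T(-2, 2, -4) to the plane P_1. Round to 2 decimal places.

n·T − d = (-6)·(-2) + (6)·(2) + (2)·(-4) − 28 = -12; |n| = √76.
Distance = |-12| / √76 = 12/√76 ≈ 1.38.

1.38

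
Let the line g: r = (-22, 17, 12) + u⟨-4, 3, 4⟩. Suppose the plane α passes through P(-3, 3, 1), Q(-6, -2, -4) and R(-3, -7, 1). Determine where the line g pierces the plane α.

PQ = (-3, -5, -5), PR = (0, -10, 0); a normal to α is PQ × PR = (-50, 0, 30).
Using P: α has equation -50x + 30z = 180.
Substitute r = (-22, 17, 12) + t(-4, 3, 4) into the plane: 1460 + 320t = 180, so t = -4.
Intersection: (-22, 17, 12) + (-4)·(-4, 3, 4) = (-6, 5, -4).

(-6, 5, -4)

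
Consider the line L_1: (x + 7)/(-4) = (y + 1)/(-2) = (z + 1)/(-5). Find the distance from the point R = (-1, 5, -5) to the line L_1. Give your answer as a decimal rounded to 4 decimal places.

L_1 has direction (-4, -2, -5) through (-7, -1, -1).
Taking (-7, -1, -1) on L_1 with direction v = (-4, -2, -5): w = R − (-7, -1, -1) = (6, 6, -4), and w × v = (-38, 46, 12).
Distance = |w × v| / |v| = √3704 / √45 ≈ 9.0725.

9.0725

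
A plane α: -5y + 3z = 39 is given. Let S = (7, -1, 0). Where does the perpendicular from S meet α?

(7, -6, 3)

Foot = S − λn with λ = (n·S − d)/|n|² = (5 − 39)/34 = -1.
Foot = (7, -1, 0) − (-1)·(0, -5, 3) = (7, -6, 3).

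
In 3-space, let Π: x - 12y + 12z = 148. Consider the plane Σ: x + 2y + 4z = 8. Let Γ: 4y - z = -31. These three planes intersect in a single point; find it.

(-8, -6, 7)

Solving the 3×3 linear system x - 12y + 12z = 148, x + 2y + 4z = 8, 4y - z = -31 (e.g. by elimination or Cramer's rule, determinant = 18) gives (-8, -6, 7).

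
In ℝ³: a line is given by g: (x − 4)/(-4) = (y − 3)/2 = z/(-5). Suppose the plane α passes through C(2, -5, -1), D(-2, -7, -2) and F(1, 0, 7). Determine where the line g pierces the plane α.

g has direction (-4, 2, -5) through (4, 3, 0).
CD = (-4, -2, -1), CF = (-1, 5, 8); a normal to α is CD × CF = (-11, 33, -22).
Using C: α has equation -11x + 33y - 22z = -165.
Substitute r = (4, 3, 0) + t(-4, 2, -5) into the plane: 55 + 220t = -165, so t = -1.
Intersection: (4, 3, 0) + (-1)·(-4, 2, -5) = (8, 1, 5).

(8, 1, 5)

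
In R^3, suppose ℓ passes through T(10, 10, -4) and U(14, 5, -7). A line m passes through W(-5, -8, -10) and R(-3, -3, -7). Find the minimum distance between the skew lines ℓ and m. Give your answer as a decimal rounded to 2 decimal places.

4.12

A direction vector for ℓ is U − T = (4, -5, -3).
A direction vector for m is R − W = (2, 5, 3).
Common perpendicular direction n = (4, -5, -3) × (2, 5, 3) = (0, -18, 30).
With w = (-5, -8, -10) − (10, 10, -4) = (-15, -18, -6), w · n = 144.
Distance = |w · n| / |n| = |144| / √1224 ≈ 4.12.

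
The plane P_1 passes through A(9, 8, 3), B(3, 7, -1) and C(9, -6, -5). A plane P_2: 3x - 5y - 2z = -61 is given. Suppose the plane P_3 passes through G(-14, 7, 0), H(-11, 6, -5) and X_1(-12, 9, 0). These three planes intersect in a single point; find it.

(-7, 10, -5)

AB = (-6, -1, -4), AC = (0, -14, -8); a normal to P_1 is AB × AC = (-48, -48, 84).
Using A: P_1 has equation -48x - 48y + 84z = -564.
GH = (3, -1, -5), GX_1 = (2, 2, 0); a normal to P_3 is GH × GX_1 = (10, -10, 8).
Using G: P_3 has equation 10x - 10y + 8z = -210.
Solving the 3×3 linear system -48x - 48y + 84z = -564, 3x - 5y - 2z = -61, 10x - 10y + 8z = -210 (e.g. by elimination or Cramer's rule, determinant = 6672) gives (-7, 10, -5).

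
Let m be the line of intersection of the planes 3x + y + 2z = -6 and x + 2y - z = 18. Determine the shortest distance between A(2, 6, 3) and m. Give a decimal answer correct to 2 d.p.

8.29

Direction of m: (3, 1, 2) × (1, 2, -1) = (-5, 5, 5).
A point on m: solving the two plane equations with x = -3 gives (-3, 9, -3).
Taking (-3, 9, -3) on m with direction v = (-5, 5, 5): w = A − (-3, 9, -3) = (5, -3, 6), and w × v = (-45, -55, 10).
Distance = |w × v| / |v| = √5150 / √75 ≈ 8.29.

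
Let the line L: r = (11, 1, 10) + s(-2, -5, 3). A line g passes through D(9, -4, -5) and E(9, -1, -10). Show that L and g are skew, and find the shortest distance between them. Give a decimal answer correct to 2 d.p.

5.45

A direction vector for g is E − D = (0, 3, -5).
Common perpendicular direction n = (-2, -5, 3) × (0, 3, -5) = (16, -10, -6).
With w = (9, -4, -5) − (11, 1, 10) = (-2, -5, -15), w · n = 108.
Since n ≠ 0 the lines are not parallel, and w · n = 108 ≠ 0 so they do not intersect; hence they are skew.
Distance = |w · n| / |n| = |108| / √392 ≈ 5.45.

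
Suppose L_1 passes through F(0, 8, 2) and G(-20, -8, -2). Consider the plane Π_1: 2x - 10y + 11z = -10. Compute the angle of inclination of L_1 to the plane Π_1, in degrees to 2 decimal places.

A direction vector for L_1 is G − F = (-20, -16, -4).
sin θ = |n·v| / (|n||v|) = |76| / (√225 · √672) = 0.19545.
θ ≈ 11.27°.

11.27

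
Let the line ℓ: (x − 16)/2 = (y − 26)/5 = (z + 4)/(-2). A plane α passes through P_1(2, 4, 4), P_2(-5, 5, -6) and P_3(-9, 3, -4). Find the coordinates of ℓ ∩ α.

(8, 6, 4)

ℓ has direction (2, 5, -2) through (16, 26, -4).
P_1P_2 = (-7, 1, -10), P_1P_3 = (-11, -1, -8); a normal to α is P_1P_2 × P_1P_3 = (-18, 54, 18).
Using P_1: α has equation -18x + 54y + 18z = 252.
Substitute r = (16, 26, -4) + t(2, 5, -2) into the plane: 1044 + 198t = 252, so t = -4.
Intersection: (16, 26, -4) + (-4)·(2, 5, -2) = (8, 6, 4).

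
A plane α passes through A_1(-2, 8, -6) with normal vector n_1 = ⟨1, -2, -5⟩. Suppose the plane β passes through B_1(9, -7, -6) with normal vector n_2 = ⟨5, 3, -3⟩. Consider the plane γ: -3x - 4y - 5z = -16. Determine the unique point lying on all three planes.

α: n_1·r = n_1·A_1 gives x - 2y - 5z = 12.
β: n_2·r = n_2·B_1 gives 5x + 3y - 3z = 42.
Solving the 3×3 linear system x - 2y - 5z = 12, 5x + 3y - 3z = 42, -3x - 4y - 5z = -16 (e.g. by elimination or Cramer's rule, determinant = -40) gives (6, 2, -2).

(6, 2, -2)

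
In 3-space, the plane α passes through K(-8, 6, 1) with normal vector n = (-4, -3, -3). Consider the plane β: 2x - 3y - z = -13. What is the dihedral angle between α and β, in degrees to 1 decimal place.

α: n·r = n·K gives -4x - 3y - 3z = 11.
cos θ = |n₁·n₂| / (|n₁||n₂|) = |4| / (√34 · √14).
θ = arccos(0.18334) ≈ 79.4°.

79.4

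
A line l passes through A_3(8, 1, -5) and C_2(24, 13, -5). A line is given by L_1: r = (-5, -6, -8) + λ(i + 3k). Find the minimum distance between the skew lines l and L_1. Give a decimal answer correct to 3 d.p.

1.569

A direction vector for l is C_2 − A_3 = (16, 12, 0).
Common perpendicular direction n = (16, 12, 0) × (1, 0, 3) = (36, -48, -12).
With w = (-5, -6, -8) − (8, 1, -5) = (-13, -7, -3), w · n = -96.
Distance = |w · n| / |n| = |-96| / √3744 ≈ 1.569.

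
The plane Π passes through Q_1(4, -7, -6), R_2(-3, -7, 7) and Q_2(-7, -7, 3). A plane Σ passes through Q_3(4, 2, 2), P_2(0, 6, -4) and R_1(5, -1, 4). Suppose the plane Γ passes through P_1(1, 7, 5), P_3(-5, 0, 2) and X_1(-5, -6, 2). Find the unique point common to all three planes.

(7, -7, 8)

Q_1R_2 = (-7, 0, 13), Q_1Q_2 = (-11, 0, 9); a normal to Π is Q_1R_2 × Q_1Q_2 = (0, -80, 0).
Using Q_1: Π has equation -80y = 560.
Q_3P_2 = (-4, 4, -6), Q_3R_1 = (1, -3, 2); a normal to Σ is Q_3P_2 × Q_3R_1 = (-10, 2, 8).
Using Q_3: Σ has equation -10x + 2y + 8z = -20.
P_1P_3 = (-6, -7, -3), P_1X_1 = (-6, -13, -3); a normal to Γ is P_1P_3 × P_1X_1 = (-18, 0, 36).
Using P_1: Γ has equation -18x + 36z = 162.
Solving the 3×3 linear system -80y = 560, -10x + 2y + 8z = -20, -18x + 36z = 162 (e.g. by elimination or Cramer's rule, determinant = -17280) gives (7, -7, 8).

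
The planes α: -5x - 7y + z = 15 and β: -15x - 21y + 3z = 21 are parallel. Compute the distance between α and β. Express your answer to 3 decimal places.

Rescale β by 1/3: -5x - 7y + z = 7. Then distance = |15 − 7| / √75 ≈ 0.924.

0.924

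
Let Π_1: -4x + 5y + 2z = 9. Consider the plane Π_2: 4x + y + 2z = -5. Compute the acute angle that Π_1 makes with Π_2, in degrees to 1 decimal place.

76.8

cos θ = |n₁·n₂| / (|n₁||n₂|) = |-7| / (√45 · √21).
θ = arccos(0.22771) ≈ 76.8°.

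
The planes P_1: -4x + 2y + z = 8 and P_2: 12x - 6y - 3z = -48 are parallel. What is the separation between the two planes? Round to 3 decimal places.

Rescale P_2 by 1/(-3): -4x + 2y + z = 16. Then distance = |8 − 16| / √21 ≈ 1.746.

1.746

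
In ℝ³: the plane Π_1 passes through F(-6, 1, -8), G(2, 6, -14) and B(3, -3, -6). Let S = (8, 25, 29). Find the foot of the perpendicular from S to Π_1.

FG = (8, 5, -6), FB = (9, -4, 2); a normal to Π_1 is FG × FB = (-14, -70, -77).
Using F: Π_1 has equation -14x - 70y - 77z = 630.
Foot = S − λn with λ = (n·S − d)/|n|² = (-4095 − 630)/11025 = -3/7.
Foot = (8, 25, 29) − (-3/7)·(-14, -70, -77) = (2, -5, -4).

(2, -5, -4)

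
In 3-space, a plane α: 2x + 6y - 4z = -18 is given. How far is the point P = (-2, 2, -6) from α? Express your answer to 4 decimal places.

6.6815

n·P − d = (2)·(-2) + (6)·(2) + (-4)·(-6) − (-18) = 50; |n| = √56.
Distance = |50| / √56 = 50/√56 ≈ 6.6815.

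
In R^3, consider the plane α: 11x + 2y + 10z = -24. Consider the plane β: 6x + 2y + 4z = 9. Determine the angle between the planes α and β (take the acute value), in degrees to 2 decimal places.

11.49

cos θ = |n₁·n₂| / (|n₁||n₂|) = |110| / (√225 · √56).
θ = arccos(0.97996) ≈ 11.49°.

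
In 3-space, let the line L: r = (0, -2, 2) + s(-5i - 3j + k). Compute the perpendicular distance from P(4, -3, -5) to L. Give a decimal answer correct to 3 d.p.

Taking (0, -2, 2) on L with direction v = (-5, -3, 1): w = P − (0, -2, 2) = (4, -1, -7), and w × v = (-22, 31, -17).
Distance = |w × v| / |v| = √1734 / √35 ≈ 7.039.

7.039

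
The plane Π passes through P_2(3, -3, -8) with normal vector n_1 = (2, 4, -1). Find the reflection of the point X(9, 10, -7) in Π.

Π: n_1·r = n_1·P_2 gives 2x + 4y - z = 2.
λ = (n·X − d)/|n|² = (65 − 2)/21 = 3.
Reflection = X − 2λn = (9, 10, -7) − 6·(2, 4, -1) = (-3, -14, -1).

(-3, -14, -1)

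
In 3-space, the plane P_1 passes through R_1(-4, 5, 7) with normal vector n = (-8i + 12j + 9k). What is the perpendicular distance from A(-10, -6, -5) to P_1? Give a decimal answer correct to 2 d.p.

11.29

P_1: n·r = n·R_1 gives -8x + 12y + 9z = 155.
n·A − d = (-8)·(-10) + (12)·(-6) + (9)·(-5) − 155 = -192; |n| = √289.
Distance = |-192| / √289 = 192/√289 ≈ 11.29.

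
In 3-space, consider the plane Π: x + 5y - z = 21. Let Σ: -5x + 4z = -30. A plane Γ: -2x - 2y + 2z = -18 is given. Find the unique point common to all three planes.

Solving the 3×3 linear system x + 5y - z = 21, -5x + 4z = -30, -2x - 2y + 2z = -18 (e.g. by elimination or Cramer's rule, determinant = 8) gives (6, 3, 0).

(6, 3, 0)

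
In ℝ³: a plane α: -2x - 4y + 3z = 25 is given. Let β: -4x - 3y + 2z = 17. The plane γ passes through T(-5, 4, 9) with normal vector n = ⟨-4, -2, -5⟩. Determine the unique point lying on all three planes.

γ: n·r = n·T gives -4x - 2y - 5z = -33.
Solving the 3×3 linear system -2x - 4y + 3z = 25, -4x - 3y + 2z = 17, -4x - 2y - 5z = -33 (e.g. by elimination or Cramer's rule, determinant = 62) gives (0, -1, 7).

(0, -1, 7)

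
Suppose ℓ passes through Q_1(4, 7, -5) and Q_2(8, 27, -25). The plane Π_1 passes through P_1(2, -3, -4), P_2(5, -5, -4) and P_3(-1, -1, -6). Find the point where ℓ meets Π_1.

A direction vector for ℓ is Q_2 − Q_1 = (4, 20, -20).
P_1P_2 = (3, -2, 0), P_1P_3 = (-3, 2, -2); a normal to Π_1 is P_1P_2 × P_1P_3 = (4, 6, 0).
Using P_1: Π_1 has equation 4x + 6y = -10.
Substitute r = (4, 7, -5) + t(4, 20, -20) into the plane: 58 + 136t = -10, so t = -1/2.
Intersection: (4, 7, -5) + (-1/2)·(4, 20, -20) = (2, -3, 5).

(2, -3, 5)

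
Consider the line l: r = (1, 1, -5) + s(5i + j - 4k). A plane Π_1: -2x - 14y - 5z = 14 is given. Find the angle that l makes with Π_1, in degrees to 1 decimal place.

2.4

sin θ = |n·v| / (|n||v|) = |-4| / (√225 · √42) = 0.04115.
θ ≈ 2.4°.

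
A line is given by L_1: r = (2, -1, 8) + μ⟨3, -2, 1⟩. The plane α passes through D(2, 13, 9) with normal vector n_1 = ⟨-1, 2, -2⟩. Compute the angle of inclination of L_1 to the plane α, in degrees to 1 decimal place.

α: n_1·r = n_1·D gives -x + 2y - 2z = 6.
sin θ = |n·v| / (|n||v|) = |-9| / (√9 · √14) = 0.80178.
θ ≈ 53.3°.

53.3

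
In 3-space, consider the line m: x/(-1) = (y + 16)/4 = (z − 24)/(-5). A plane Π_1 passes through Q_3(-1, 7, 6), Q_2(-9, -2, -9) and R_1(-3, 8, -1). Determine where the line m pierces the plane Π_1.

m has direction (-1, 4, -5) through (0, -16, 24).
Q_3Q_2 = (-8, -9, -15), Q_3R_1 = (-2, 1, -7); a normal to Π_1 is Q_3Q_2 × Q_3R_1 = (78, -26, -26).
Using Q_3: Π_1 has equation 78x - 26y - 26z = -416.
Substitute r = (0, -16, 24) + t(-1, 4, -5) into the plane: -208 + (-52)t = -416, so t = 4.
Intersection: (0, -16, 24) + 4·(-1, 4, -5) = (-4, 0, 4).

(-4, 0, 4)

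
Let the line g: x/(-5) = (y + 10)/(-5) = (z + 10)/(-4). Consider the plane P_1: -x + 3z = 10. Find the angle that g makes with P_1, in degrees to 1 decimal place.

15.8

g has direction (-5, -5, -4) through (0, -10, -10).
sin θ = |n·v| / (|n||v|) = |-7| / (√10 · √66) = 0.27247.
θ ≈ 15.8°.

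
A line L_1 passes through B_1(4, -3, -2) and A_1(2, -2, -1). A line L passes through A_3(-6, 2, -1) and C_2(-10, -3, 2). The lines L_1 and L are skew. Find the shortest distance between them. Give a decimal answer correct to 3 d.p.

3.447

A direction vector for L_1 is A_1 − B_1 = (-2, 1, 1).
A direction vector for L is C_2 − A_3 = (-4, -5, 3).
Common perpendicular direction n = (-2, 1, 1) × (-4, -5, 3) = (8, 2, 14).
With w = (-6, 2, -1) − (4, -3, -2) = (-10, 5, 1), w · n = -56.
Distance = |w · n| / |n| = |-56| / √264 ≈ 3.447.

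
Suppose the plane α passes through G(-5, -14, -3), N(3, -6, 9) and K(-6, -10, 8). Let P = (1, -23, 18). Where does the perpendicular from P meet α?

(-5, -8, 12)

GN = (8, 8, 12), GK = (-1, 4, 11); a normal to α is GN × GK = (40, -100, 40).
Using G: α has equation 40x - 100y + 40z = 1080.
Foot = P − λn with λ = (n·P − d)/|n|² = (3060 − 1080)/13200 = 3/20.
Foot = (1, -23, 18) − (3/20)·(40, -100, 40) = (-5, -8, 12).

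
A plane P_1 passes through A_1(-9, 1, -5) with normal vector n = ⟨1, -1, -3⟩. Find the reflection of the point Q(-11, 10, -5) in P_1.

(-9, 8, -11)

P_1: n·r = n·A_1 gives x - y - 3z = 5.
λ = (n·Q − d)/|n|² = (-6 − 5)/11 = -1.
Reflection = Q − 2λn = (-11, 10, -5) − (-2)·(1, -1, -3) = (-9, 8, -11).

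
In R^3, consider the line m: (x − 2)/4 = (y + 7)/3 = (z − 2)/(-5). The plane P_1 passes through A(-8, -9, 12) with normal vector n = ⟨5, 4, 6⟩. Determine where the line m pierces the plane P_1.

m has direction (4, 3, -5) through (2, -7, 2).
P_1: n·r = n·A gives 5x + 4y + 6z = -4.
Substitute r = (2, -7, 2) + t(4, 3, -5) into the plane: -6 + 2t = -4, so t = 1.
Intersection: (2, -7, 2) + 1·(4, 3, -5) = (6, -4, -3).

(6, -4, -3)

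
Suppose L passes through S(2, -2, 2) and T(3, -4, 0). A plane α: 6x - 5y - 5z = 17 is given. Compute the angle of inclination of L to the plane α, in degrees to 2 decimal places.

69.16

A direction vector for L is T − S = (1, -2, -2).
sin θ = |n·v| / (|n||v|) = |26| / (√86 · √9) = 0.93455.
θ ≈ 69.16°.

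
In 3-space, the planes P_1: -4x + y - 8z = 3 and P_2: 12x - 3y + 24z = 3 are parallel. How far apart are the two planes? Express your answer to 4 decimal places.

0.4444

Rescale P_2 by 1/(-3): -4x + y - 8z = -1. Then distance = |3 − (-1)| / √81 ≈ 0.4444.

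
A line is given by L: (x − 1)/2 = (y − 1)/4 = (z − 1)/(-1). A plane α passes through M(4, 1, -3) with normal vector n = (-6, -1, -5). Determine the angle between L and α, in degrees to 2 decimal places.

L has direction (2, 4, -1) through (1, 1, 1).
α: n·r = n·M gives -6x - y - 5z = -10.
sin θ = |n·v| / (|n||v|) = |-11| / (√62 · √21) = 0.30485.
θ ≈ 17.75°.

17.75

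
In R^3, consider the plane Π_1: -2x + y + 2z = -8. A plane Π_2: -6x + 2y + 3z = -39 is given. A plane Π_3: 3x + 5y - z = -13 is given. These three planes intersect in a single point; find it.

(8, -6, 7)

Solving the 3×3 linear system -2x + y + 2z = -8, -6x + 2y + 3z = -39, 3x + 5y - z = -13 (e.g. by elimination or Cramer's rule, determinant = -35) gives (8, -6, 7).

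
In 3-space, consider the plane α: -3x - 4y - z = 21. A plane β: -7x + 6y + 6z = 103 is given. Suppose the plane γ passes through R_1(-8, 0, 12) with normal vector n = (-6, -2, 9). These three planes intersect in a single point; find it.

γ: n·r = n·R_1 gives -6x - 2y + 9z = 156.
Solving the 3×3 linear system -3x - 4y - z = 21, -7x + 6y + 6z = 103, -6x - 2y + 9z = 156 (e.g. by elimination or Cramer's rule, determinant = -356) gives (-7, -3, 12).

(-7, -3, 12)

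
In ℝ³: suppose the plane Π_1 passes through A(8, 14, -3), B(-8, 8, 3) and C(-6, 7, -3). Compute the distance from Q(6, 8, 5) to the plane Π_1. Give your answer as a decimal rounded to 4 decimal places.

6.5714

AB = (-16, -6, 6), AC = (-14, -7, 0); a normal to Π_1 is AB × AC = (42, -84, 28).
Using A: Π_1 has equation 42x - 84y + 28z = -924.
n·Q − d = (42)·(6) + (-84)·(8) + (28)·(5) − (-924) = 644; |n| = √9604.
Distance = |644| / √9604 = 644/√9604 ≈ 6.5714.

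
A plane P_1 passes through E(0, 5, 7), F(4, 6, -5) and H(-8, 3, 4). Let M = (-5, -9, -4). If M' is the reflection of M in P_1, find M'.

(-11, 15, -4)

EF = (4, 1, -12), EH = (-8, -2, -3); a normal to P_1 is EF × EH = (-27, 108, 0).
Using E: P_1 has equation -27x + 108y = 540.
λ = (n·M − d)/|n|² = (-837 − 540)/12393 = -1/9.
Reflection = M − 2λn = (-5, -9, -4) − (-2/9)·(-27, 108, 0) = (-11, 15, -4).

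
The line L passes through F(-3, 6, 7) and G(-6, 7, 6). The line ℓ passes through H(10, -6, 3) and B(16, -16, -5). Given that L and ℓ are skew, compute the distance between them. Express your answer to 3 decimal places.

0.707

A direction vector for L is G − F = (-3, 1, -1).
A direction vector for ℓ is B − H = (6, -10, -8).
Common perpendicular direction n = (-3, 1, -1) × (6, -10, -8) = (-18, -30, 24).
With w = (10, -6, 3) − (-3, 6, 7) = (13, -12, -4), w · n = 30.
Distance = |w · n| / |n| = |30| / √1800 ≈ 0.707.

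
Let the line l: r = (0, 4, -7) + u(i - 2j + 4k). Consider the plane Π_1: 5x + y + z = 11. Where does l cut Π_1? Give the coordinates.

(2, 0, 1)

Substitute r = (0, 4, -7) + t(1, -2, 4) into the plane: -3 + 7t = 11, so t = 2.
Intersection: (0, 4, -7) + 2·(1, -2, 4) = (2, 0, 1).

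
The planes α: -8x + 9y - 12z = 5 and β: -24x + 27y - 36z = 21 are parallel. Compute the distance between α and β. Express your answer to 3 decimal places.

Rescale β by 1/3: -8x + 9y - 12z = 7. Then distance = |5 − 7| / √289 ≈ 0.118.

0.118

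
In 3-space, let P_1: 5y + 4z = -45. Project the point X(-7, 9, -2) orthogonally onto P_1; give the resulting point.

Foot = X − λn with λ = (n·X − d)/|n|² = (37 − (-45))/41 = 2.
Foot = (-7, 9, -2) − 2·(0, 5, 4) = (-7, -1, -10).

(-7, -1, -10)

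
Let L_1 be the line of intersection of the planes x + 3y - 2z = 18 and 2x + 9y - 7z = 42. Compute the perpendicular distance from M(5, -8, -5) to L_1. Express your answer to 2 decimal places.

Direction of L_1: (1, 3, -2) × (2, 9, -7) = (-3, 3, 3).
A point on L_1: solving the two plane equations with x = 8 gives (8, 6, 4).
Taking (8, 6, 4) on L_1 with direction v = (-3, 3, 3): w = M − (8, 6, 4) = (-3, -14, -9), and w × v = (-15, 36, -51).
Distance = |w × v| / |v| = √4122 / √27 ≈ 12.36.

12.36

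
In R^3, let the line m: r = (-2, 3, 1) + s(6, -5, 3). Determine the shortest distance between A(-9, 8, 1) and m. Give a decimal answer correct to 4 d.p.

Taking (-2, 3, 1) on m with direction v = (6, -5, 3): w = A − (-2, 3, 1) = (-7, 5, 0), and w × v = (15, 21, 5).
Distance = |w × v| / |v| = √691 / √70 ≈ 3.1419.

3.1419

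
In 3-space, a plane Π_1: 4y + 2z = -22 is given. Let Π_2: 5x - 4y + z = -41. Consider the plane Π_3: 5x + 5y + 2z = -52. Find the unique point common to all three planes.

Solving the 3×3 linear system 4y + 2z = -22, 5x - 4y + z = -41, 5x + 5y + 2z = -52 (e.g. by elimination or Cramer's rule, determinant = 70) gives (-6, 0, -11).

(-6, 0, -11)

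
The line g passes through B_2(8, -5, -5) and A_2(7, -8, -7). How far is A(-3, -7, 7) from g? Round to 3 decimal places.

A direction vector for g is A_2 − B_2 = (-1, -3, -2).
Taking (8, -5, -5) on g with direction v = (-1, -3, -2): w = A − (8, -5, -5) = (-11, -2, 12), and w × v = (40, -34, 31).
Distance = |w × v| / |v| = √3717 / √14 ≈ 16.294.

16.294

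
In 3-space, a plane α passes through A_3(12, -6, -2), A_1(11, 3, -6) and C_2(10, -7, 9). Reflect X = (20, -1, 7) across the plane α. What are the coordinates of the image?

(0, -5, 3)

A_3A_1 = (-1, 9, -4), A_3C_2 = (-2, -1, 11); a normal to α is A_3A_1 × A_3C_2 = (95, 19, 19).
Using A_3: α has equation 95x + 19y + 19z = 988.
λ = (n·X − d)/|n|² = (2014 − 988)/9747 = 2/19.
Reflection = X − 2λn = (20, -1, 7) − (4/19)·(95, 19, 19) = (0, -5, 3).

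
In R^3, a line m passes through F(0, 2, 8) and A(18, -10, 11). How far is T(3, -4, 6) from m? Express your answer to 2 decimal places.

4.34

A direction vector for m is A − F = (18, -12, 3).
Taking (0, 2, 8) on m with direction v = (18, -12, 3): w = T − (0, 2, 8) = (3, -6, -2), and w × v = (-42, -45, 72).
Distance = |w × v| / |v| = √8973 / √477 ≈ 4.34.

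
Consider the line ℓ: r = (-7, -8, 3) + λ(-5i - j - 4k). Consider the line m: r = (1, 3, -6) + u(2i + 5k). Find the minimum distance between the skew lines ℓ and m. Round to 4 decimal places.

7.2340

Common perpendicular direction n = (-5, -1, -4) × (2, 0, 5) = (-5, 17, 2).
With w = (1, 3, -6) − (-7, -8, 3) = (8, 11, -9), w · n = 129.
Distance = |w · n| / |n| = |129| / √318 ≈ 7.2340.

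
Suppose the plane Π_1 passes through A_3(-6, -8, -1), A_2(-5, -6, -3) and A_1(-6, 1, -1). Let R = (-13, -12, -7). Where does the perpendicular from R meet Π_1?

(-5, -12, -3)

A_3A_2 = (1, 2, -2), A_3A_1 = (0, 9, 0); a normal to Π_1 is A_3A_2 × A_3A_1 = (18, 0, 9).
Using A_3: Π_1 has equation 18x + 9z = -117.
Foot = R − λn with λ = (n·R − d)/|n|² = (-297 − (-117))/405 = -4/9.
Foot = (-13, -12, -7) − (-4/9)·(18, 0, 9) = (-5, -12, -3).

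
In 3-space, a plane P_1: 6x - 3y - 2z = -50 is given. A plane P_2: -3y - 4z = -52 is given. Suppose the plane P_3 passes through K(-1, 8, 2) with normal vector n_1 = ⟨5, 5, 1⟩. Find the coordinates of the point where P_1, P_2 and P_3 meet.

(-2, 8, 7)

P_3: n_1·r = n_1·K gives 5x + 5y + z = 37.
Solving the 3×3 linear system 6x - 3y - 2z = -50, -3y - 4z = -52, 5x + 5y + z = 37 (e.g. by elimination or Cramer's rule, determinant = 132) gives (-2, 8, 7).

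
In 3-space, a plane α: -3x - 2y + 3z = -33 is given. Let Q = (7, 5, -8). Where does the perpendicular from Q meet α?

(4, 3, -5)

Foot = Q − λn with λ = (n·Q − d)/|n|² = (-55 − (-33))/22 = -1.
Foot = (7, 5, -8) − (-1)·(-3, -2, 3) = (4, 3, -5).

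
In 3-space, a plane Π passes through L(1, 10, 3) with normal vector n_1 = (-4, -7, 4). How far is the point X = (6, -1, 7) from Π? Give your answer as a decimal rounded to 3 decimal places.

Π: n_1·r = n_1·L gives -4x - 7y + 4z = -62.
n·X − d = (-4)·(6) + (-7)·(-1) + (4)·(7) − (-62) = 73; |n| = √81.
Distance = |73| / √81 = 73/√81 ≈ 8.111.

8.111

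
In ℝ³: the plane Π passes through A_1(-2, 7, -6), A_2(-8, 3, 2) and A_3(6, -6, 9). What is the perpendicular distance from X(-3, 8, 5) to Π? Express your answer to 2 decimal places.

6.79

A_1A_2 = (-6, -4, 8), A_1A_3 = (8, -13, 15); a normal to Π is A_1A_2 × A_1A_3 = (44, 154, 110).
Using A_1: Π has equation 44x + 154y + 110z = 330.
n·X − d = (44)·(-3) + (154)·(8) + (110)·(5) − 330 = 1320; |n| = √37752.
Distance = |1320| / √37752 = 1320/√37752 ≈ 6.79.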